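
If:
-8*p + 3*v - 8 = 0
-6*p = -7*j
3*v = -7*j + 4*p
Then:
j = -24/35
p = -4/5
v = 8/15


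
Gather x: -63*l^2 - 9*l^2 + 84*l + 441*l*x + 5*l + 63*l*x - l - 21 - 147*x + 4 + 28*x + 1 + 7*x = -72*l^2 + 88*l + x*(504*l - 112) - 16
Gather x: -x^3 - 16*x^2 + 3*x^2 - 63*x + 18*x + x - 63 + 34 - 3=-x^3 - 13*x^2 - 44*x - 32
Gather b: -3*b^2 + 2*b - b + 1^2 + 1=-3*b^2 + b + 2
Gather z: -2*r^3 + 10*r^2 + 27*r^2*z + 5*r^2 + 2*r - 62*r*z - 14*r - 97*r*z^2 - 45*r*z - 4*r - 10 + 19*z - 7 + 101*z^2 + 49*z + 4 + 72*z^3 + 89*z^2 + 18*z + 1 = -2*r^3 + 15*r^2 - 16*r + 72*z^3 + z^2*(190 - 97*r) + z*(27*r^2 - 107*r + 86) - 12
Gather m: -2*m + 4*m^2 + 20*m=4*m^2 + 18*m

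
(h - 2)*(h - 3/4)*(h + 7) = h^3 + 17*h^2/4 - 71*h/4 + 21/2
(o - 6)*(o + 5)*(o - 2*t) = o^3 - 2*o^2*t - o^2 + 2*o*t - 30*o + 60*t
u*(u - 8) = u^2 - 8*u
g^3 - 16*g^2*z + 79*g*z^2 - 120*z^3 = (g - 8*z)*(g - 5*z)*(g - 3*z)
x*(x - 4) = x^2 - 4*x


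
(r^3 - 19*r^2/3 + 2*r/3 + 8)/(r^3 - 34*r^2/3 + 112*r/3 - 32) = (r + 1)/(r - 4)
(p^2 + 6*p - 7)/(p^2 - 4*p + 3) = (p + 7)/(p - 3)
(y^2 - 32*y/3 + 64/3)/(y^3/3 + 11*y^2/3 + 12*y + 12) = (3*y^2 - 32*y + 64)/(y^3 + 11*y^2 + 36*y + 36)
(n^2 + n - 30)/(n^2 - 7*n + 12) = (n^2 + n - 30)/(n^2 - 7*n + 12)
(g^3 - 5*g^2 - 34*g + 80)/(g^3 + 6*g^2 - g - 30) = (g - 8)/(g + 3)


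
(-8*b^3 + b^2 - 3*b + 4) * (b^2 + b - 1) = -8*b^5 - 7*b^4 + 6*b^3 + 7*b - 4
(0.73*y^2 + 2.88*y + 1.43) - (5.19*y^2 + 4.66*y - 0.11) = -4.46*y^2 - 1.78*y + 1.54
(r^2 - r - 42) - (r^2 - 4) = -r - 38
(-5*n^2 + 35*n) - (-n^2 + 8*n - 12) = -4*n^2 + 27*n + 12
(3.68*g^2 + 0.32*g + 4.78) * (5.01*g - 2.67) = 18.4368*g^3 - 8.2224*g^2 + 23.0934*g - 12.7626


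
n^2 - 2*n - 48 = (n - 8)*(n + 6)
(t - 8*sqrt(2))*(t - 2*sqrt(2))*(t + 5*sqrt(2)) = t^3 - 5*sqrt(2)*t^2 - 68*t + 160*sqrt(2)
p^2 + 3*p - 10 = (p - 2)*(p + 5)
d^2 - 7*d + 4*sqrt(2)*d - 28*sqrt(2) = (d - 7)*(d + 4*sqrt(2))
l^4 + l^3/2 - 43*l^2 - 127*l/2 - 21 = (l - 7)*(l + 1/2)*(l + 1)*(l + 6)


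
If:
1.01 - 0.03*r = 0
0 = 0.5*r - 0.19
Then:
No Solution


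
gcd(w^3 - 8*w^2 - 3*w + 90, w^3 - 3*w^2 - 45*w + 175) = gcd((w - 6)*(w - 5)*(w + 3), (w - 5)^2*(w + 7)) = w - 5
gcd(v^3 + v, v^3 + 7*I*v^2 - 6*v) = v^2 + I*v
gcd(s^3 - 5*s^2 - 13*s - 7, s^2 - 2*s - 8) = 1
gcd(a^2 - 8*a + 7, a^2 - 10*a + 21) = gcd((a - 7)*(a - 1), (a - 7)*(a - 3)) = a - 7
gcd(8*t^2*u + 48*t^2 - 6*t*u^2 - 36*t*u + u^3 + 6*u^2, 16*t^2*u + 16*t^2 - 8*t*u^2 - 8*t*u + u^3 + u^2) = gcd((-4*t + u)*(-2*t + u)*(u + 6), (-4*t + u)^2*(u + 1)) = 4*t - u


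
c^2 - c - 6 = (c - 3)*(c + 2)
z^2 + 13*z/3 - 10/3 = (z - 2/3)*(z + 5)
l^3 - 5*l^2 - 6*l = l*(l - 6)*(l + 1)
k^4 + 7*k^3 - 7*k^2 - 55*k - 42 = (k - 3)*(k + 1)*(k + 2)*(k + 7)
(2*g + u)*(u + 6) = 2*g*u + 12*g + u^2 + 6*u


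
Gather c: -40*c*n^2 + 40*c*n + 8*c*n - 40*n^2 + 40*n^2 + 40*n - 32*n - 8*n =c*(-40*n^2 + 48*n)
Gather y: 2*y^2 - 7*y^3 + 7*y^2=-7*y^3 + 9*y^2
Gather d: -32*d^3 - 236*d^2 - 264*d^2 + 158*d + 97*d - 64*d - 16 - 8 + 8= -32*d^3 - 500*d^2 + 191*d - 16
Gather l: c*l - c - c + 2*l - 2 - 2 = -2*c + l*(c + 2) - 4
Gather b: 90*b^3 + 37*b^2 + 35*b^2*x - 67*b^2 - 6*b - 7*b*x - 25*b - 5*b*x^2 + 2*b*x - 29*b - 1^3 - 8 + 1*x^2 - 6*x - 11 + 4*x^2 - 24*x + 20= 90*b^3 + b^2*(35*x - 30) + b*(-5*x^2 - 5*x - 60) + 5*x^2 - 30*x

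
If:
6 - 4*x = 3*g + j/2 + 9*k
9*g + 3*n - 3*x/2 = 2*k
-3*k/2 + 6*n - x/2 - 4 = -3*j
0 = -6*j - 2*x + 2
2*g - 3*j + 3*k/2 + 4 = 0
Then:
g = -481/1610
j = 2887/805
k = 564/115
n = -1149/1610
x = -7856/805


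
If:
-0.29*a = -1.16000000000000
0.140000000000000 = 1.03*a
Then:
No Solution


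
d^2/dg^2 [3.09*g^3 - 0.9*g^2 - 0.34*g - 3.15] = 18.54*g - 1.8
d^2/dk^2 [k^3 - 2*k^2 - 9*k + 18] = 6*k - 4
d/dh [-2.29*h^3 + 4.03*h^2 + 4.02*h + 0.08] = -6.87*h^2 + 8.06*h + 4.02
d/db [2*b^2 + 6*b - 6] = 4*b + 6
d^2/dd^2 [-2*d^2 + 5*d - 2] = -4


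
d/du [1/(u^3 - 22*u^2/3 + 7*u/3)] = 3*(-9*u^2 + 44*u - 7)/(u^2*(3*u^2 - 22*u + 7)^2)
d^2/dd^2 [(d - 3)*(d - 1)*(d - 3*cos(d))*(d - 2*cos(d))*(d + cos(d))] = 4*d^4*cos(d) + 32*d^3*sin(d) - 16*d^3*cos(d) - 2*d^3*cos(2*d) + 20*d^3 - 96*d^2*sin(d) - 6*d^2*sin(2*d) - 81*d^2*cos(d)/2 + 8*d^2*cos(2*d) - 27*d^2*cos(3*d)/2 - 48*d^2 + 30*d*sin(d) + 16*d*sin(2*d) - 18*d*sin(3*d) + 114*d*cos(d) - 3*d*cos(2*d) + 54*d*cos(3*d) + 21*d + 36*sin(d) - 6*sin(2*d) + 36*sin(3*d) - 57*cos(d)/2 - 4*cos(2*d) - 75*cos(3*d)/2 - 4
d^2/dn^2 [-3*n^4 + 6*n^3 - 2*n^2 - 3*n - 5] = -36*n^2 + 36*n - 4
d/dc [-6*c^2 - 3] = -12*c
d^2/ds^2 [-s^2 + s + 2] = -2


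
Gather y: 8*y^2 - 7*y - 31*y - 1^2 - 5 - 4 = 8*y^2 - 38*y - 10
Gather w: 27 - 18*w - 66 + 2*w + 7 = -16*w - 32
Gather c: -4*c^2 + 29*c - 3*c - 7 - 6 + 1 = -4*c^2 + 26*c - 12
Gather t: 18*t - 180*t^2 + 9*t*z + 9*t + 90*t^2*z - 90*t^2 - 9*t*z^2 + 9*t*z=t^2*(90*z - 270) + t*(-9*z^2 + 18*z + 27)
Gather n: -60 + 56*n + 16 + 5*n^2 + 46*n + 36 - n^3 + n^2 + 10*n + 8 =-n^3 + 6*n^2 + 112*n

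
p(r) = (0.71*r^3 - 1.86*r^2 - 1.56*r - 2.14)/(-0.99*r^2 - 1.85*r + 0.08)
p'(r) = (1.98*r + 1.85)*(0.71*r^3 - 1.86*r^2 - 1.56*r - 2.14)/(-0.99*r^2 - 1.85*r + 0.08)^2 + (2.13*r^2 - 3.72*r - 1.56)/(-0.99*r^2 - 1.85*r + 0.08) = (-0.7029*r^4 - 2.627*r^3 + 2.067*r^2 - 4.5348*r - 4.0838)/(0.9801*r^4 + 3.663*r^3 + 3.2641*r^2 - 0.296*r + 0.0064)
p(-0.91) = -2.96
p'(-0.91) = 3.65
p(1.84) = 1.03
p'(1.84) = -0.67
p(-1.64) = -17.10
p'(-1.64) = 75.69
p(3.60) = -0.07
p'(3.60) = -0.62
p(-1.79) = -42.74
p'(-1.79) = 384.33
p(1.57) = 1.22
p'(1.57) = -0.74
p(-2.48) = 14.46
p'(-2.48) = 16.52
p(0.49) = 3.07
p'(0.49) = -5.44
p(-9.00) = 10.34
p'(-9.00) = -0.62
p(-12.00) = 12.29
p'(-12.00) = -0.67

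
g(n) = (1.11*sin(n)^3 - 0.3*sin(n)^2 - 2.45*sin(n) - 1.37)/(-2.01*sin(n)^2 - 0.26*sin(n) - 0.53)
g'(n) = (4.02*sin(n)*cos(n) + 0.26*cos(n))*(1.11*sin(n)^3 - 0.3*sin(n)^2 - 2.45*sin(n) - 1.37)/(-2.01*sin(n)^2 - 0.26*sin(n) - 0.53)^2 + (3.33*sin(n)^2*cos(n) - 0.6*sin(n)*cos(n) - 2.45*cos(n))/(-2.01*sin(n)^2 - 0.26*sin(n) - 0.53) = (-2.2311*sin(n)^4 - 0.5772*sin(n)^3 - 6.6114*sin(n)^2 - 5.1894*sin(n) + 0.9423)*cos(n)/(4.0401*sin(n)^4 + 1.0452*sin(n)^3 + 2.1982*sin(n)^2 + 0.2756*sin(n) + 0.2809)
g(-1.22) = 0.12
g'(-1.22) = -0.10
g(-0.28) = 1.21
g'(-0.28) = 4.81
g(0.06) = 2.75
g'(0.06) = 1.98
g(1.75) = 1.10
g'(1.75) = 0.32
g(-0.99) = 0.10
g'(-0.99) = -0.02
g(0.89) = 1.51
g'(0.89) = -1.36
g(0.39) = 2.48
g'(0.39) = -2.26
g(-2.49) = 0.22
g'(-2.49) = -0.96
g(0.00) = 2.58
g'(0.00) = 3.35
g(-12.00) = 2.08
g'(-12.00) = -2.18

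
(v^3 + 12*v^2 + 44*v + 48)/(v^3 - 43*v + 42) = (v^3 + 12*v^2 + 44*v + 48)/(v^3 - 43*v + 42)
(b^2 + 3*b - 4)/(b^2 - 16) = (b - 1)/(b - 4)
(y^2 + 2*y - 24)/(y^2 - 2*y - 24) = (-y^2 - 2*y + 24)/(-y^2 + 2*y + 24)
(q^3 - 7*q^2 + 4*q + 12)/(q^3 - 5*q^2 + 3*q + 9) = (q^2 - 8*q + 12)/(q^2 - 6*q + 9)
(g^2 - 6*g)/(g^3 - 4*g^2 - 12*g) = 1/(g + 2)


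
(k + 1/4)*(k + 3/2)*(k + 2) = k^3 + 15*k^2/4 + 31*k/8 + 3/4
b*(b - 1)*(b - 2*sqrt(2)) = b^3 - 2*sqrt(2)*b^2 - b^2 + 2*sqrt(2)*b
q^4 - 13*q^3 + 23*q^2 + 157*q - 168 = (q - 8)*(q - 7)*(q - 1)*(q + 3)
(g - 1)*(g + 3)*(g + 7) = g^3 + 9*g^2 + 11*g - 21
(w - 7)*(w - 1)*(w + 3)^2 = w^4 - 2*w^3 - 32*w^2 - 30*w + 63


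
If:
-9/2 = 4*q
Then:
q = -9/8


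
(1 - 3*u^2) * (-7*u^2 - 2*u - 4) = 21*u^4 + 6*u^3 + 5*u^2 - 2*u - 4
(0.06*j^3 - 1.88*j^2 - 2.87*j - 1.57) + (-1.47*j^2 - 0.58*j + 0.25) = 0.06*j^3 - 3.35*j^2 - 3.45*j - 1.32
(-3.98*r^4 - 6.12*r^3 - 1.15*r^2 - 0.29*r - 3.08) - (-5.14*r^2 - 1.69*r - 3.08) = -3.98*r^4 - 6.12*r^3 + 3.99*r^2 + 1.4*r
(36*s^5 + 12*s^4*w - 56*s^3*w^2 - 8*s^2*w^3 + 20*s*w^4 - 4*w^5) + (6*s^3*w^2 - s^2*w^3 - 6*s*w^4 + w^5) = 36*s^5 + 12*s^4*w - 50*s^3*w^2 - 9*s^2*w^3 + 14*s*w^4 - 3*w^5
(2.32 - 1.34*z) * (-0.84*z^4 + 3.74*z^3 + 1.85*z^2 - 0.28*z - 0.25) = 1.1256*z^5 - 6.9604*z^4 + 6.1978*z^3 + 4.6672*z^2 - 0.3146*z - 0.58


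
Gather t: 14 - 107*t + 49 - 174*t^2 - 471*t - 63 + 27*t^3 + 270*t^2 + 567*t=27*t^3 + 96*t^2 - 11*t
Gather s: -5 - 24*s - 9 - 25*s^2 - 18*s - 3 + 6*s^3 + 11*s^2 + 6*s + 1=6*s^3 - 14*s^2 - 36*s - 16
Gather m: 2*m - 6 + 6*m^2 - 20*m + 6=6*m^2 - 18*m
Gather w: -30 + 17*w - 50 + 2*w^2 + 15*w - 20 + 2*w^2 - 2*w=4*w^2 + 30*w - 100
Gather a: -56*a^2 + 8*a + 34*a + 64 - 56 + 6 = -56*a^2 + 42*a + 14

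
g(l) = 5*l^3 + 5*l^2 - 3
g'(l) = 15*l^2 + 10*l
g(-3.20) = -115.64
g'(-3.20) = 121.60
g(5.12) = 799.16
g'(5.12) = 444.42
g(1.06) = 8.57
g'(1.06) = 27.45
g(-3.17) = -112.03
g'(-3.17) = 119.03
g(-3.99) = -241.01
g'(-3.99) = 198.90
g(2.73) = 136.00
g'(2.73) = 139.09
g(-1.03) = -3.16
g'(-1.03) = 5.61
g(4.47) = 543.48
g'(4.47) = 344.41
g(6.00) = 1257.00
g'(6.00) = 600.00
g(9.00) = 4047.00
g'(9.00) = 1305.00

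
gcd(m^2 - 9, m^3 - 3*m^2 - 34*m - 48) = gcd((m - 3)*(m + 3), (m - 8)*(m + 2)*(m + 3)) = m + 3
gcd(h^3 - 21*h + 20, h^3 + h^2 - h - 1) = h - 1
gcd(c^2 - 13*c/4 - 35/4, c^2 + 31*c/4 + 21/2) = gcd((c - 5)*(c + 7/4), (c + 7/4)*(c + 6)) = c + 7/4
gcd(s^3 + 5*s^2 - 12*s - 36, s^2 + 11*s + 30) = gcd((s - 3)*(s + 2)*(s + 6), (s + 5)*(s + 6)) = s + 6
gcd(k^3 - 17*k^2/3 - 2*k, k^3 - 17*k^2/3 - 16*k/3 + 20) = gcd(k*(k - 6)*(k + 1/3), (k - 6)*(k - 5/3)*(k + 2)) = k - 6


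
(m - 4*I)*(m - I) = m^2 - 5*I*m - 4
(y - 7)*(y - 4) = y^2 - 11*y + 28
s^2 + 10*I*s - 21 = (s + 3*I)*(s + 7*I)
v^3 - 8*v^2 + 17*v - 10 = (v - 5)*(v - 2)*(v - 1)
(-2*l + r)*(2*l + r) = -4*l^2 + r^2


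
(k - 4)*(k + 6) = k^2 + 2*k - 24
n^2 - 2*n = n*(n - 2)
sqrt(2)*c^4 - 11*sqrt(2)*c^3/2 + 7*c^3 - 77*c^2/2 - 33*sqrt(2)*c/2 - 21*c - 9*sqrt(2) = (c - 6)*(c + 1/2)*(c + 3*sqrt(2))*(sqrt(2)*c + 1)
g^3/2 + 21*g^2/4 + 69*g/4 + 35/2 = (g/2 + 1)*(g + 7/2)*(g + 5)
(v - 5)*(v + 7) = v^2 + 2*v - 35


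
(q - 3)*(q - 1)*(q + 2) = q^3 - 2*q^2 - 5*q + 6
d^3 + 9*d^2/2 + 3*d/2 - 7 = (d - 1)*(d + 2)*(d + 7/2)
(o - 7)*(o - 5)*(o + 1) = o^3 - 11*o^2 + 23*o + 35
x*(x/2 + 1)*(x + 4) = x^3/2 + 3*x^2 + 4*x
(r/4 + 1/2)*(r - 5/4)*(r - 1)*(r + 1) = r^4/4 + 3*r^3/16 - 7*r^2/8 - 3*r/16 + 5/8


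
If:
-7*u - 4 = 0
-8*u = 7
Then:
No Solution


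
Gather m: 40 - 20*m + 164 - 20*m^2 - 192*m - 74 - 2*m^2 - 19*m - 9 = -22*m^2 - 231*m + 121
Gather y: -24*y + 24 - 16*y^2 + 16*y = -16*y^2 - 8*y + 24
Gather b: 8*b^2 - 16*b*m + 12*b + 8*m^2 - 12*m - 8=8*b^2 + b*(12 - 16*m) + 8*m^2 - 12*m - 8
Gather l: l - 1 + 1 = l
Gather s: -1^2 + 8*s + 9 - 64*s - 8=-56*s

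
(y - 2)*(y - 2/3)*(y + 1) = y^3 - 5*y^2/3 - 4*y/3 + 4/3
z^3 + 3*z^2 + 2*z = z*(z + 1)*(z + 2)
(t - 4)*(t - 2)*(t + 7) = t^3 + t^2 - 34*t + 56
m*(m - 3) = m^2 - 3*m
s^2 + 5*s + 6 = (s + 2)*(s + 3)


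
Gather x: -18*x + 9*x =-9*x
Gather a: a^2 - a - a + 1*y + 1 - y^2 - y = a^2 - 2*a - y^2 + 1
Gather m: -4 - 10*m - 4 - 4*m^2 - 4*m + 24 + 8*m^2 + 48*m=4*m^2 + 34*m + 16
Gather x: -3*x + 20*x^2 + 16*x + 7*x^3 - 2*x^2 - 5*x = 7*x^3 + 18*x^2 + 8*x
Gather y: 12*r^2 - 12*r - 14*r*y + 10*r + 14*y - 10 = 12*r^2 - 2*r + y*(14 - 14*r) - 10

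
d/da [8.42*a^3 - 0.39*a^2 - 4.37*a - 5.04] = 25.26*a^2 - 0.78*a - 4.37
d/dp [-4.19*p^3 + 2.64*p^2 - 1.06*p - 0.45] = -12.57*p^2 + 5.28*p - 1.06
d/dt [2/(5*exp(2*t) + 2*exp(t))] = 4*(-5*exp(t) - 1)*exp(-t)/(5*exp(t) + 2)^2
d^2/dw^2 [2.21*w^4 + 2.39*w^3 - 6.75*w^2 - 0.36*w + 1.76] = 26.52*w^2 + 14.34*w - 13.5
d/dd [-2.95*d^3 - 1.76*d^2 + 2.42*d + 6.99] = -8.85*d^2 - 3.52*d + 2.42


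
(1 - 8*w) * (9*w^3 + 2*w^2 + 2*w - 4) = -72*w^4 - 7*w^3 - 14*w^2 + 34*w - 4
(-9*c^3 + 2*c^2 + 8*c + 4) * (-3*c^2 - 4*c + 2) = 27*c^5 + 30*c^4 - 50*c^3 - 40*c^2 + 8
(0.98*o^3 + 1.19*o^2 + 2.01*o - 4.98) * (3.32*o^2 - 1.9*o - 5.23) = 3.2536*o^5 + 2.0888*o^4 - 0.713200000000001*o^3 - 26.5763*o^2 - 1.0503*o + 26.0454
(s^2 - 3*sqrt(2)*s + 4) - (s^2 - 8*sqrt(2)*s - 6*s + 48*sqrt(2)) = 6*s + 5*sqrt(2)*s - 48*sqrt(2) + 4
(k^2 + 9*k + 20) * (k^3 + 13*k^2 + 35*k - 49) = k^5 + 22*k^4 + 172*k^3 + 526*k^2 + 259*k - 980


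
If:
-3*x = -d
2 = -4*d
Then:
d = -1/2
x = -1/6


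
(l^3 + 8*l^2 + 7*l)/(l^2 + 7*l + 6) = l*(l + 7)/(l + 6)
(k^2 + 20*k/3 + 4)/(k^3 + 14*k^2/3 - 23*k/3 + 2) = (3*k + 2)/(3*k^2 - 4*k + 1)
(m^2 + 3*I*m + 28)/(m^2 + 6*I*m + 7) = (m - 4*I)/(m - I)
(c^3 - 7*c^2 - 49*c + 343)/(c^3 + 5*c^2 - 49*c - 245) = (c - 7)/(c + 5)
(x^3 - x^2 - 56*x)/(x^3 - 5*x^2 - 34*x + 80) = x*(x + 7)/(x^2 + 3*x - 10)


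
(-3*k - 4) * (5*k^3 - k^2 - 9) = -15*k^4 - 17*k^3 + 4*k^2 + 27*k + 36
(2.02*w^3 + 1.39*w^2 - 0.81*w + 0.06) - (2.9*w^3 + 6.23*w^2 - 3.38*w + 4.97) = -0.88*w^3 - 4.84*w^2 + 2.57*w - 4.91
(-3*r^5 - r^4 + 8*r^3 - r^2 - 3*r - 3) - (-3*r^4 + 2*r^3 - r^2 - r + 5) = -3*r^5 + 2*r^4 + 6*r^3 - 2*r - 8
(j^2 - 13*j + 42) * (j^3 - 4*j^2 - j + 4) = j^5 - 17*j^4 + 93*j^3 - 151*j^2 - 94*j + 168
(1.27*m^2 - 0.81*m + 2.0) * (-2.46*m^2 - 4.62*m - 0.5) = -3.1242*m^4 - 3.8748*m^3 - 1.8128*m^2 - 8.835*m - 1.0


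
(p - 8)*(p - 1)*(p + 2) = p^3 - 7*p^2 - 10*p + 16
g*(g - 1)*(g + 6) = g^3 + 5*g^2 - 6*g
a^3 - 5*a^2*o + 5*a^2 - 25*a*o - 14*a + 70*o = (a - 2)*(a + 7)*(a - 5*o)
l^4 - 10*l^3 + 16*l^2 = l^2*(l - 8)*(l - 2)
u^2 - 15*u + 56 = (u - 8)*(u - 7)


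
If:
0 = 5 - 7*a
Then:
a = 5/7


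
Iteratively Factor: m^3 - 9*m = (m - 3)*(m^2 + 3*m) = (m - 3)*(m + 3)*(m)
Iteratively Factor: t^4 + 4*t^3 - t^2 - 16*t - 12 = (t - 2)*(t^3 + 6*t^2 + 11*t + 6) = (t - 2)*(t + 1)*(t^2 + 5*t + 6) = (t - 2)*(t + 1)*(t + 3)*(t + 2)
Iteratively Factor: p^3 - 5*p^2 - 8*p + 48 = (p - 4)*(p^2 - p - 12) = (p - 4)*(p + 3)*(p - 4)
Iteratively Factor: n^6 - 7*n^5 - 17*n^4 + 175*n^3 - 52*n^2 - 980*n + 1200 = (n + 4)*(n^5 - 11*n^4 + 27*n^3 + 67*n^2 - 320*n + 300) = (n - 2)*(n + 4)*(n^4 - 9*n^3 + 9*n^2 + 85*n - 150) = (n - 5)*(n - 2)*(n + 4)*(n^3 - 4*n^2 - 11*n + 30) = (n - 5)^2*(n - 2)*(n + 4)*(n^2 + n - 6) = (n - 5)^2*(n - 2)*(n + 3)*(n + 4)*(n - 2)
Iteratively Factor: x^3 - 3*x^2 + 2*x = (x)*(x^2 - 3*x + 2) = x*(x - 2)*(x - 1)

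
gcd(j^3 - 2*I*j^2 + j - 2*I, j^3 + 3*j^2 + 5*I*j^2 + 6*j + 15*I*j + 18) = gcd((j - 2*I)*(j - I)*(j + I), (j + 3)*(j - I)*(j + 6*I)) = j - I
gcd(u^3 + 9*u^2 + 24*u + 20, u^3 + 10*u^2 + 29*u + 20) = u + 5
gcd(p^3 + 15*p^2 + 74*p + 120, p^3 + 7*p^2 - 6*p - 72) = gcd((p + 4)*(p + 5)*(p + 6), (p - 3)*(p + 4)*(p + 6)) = p^2 + 10*p + 24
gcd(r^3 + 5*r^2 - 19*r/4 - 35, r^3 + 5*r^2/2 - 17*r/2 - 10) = r^2 + 3*r/2 - 10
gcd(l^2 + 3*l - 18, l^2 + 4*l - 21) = l - 3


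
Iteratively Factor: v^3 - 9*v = (v - 3)*(v^2 + 3*v) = (v - 3)*(v + 3)*(v)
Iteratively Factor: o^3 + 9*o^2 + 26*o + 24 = (o + 3)*(o^2 + 6*o + 8) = (o + 3)*(o + 4)*(o + 2)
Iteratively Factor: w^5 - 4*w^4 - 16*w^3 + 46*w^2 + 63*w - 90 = (w + 3)*(w^4 - 7*w^3 + 5*w^2 + 31*w - 30) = (w + 2)*(w + 3)*(w^3 - 9*w^2 + 23*w - 15) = (w - 1)*(w + 2)*(w + 3)*(w^2 - 8*w + 15) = (w - 5)*(w - 1)*(w + 2)*(w + 3)*(w - 3)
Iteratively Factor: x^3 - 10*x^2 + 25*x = (x - 5)*(x^2 - 5*x) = (x - 5)^2*(x)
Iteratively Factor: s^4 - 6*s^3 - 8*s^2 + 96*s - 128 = (s - 4)*(s^3 - 2*s^2 - 16*s + 32) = (s - 4)*(s + 4)*(s^2 - 6*s + 8) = (s - 4)*(s - 2)*(s + 4)*(s - 4)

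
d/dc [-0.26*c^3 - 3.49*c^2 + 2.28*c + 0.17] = -0.78*c^2 - 6.98*c + 2.28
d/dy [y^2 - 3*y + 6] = 2*y - 3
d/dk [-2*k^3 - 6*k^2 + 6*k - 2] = -6*k^2 - 12*k + 6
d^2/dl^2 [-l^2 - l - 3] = -2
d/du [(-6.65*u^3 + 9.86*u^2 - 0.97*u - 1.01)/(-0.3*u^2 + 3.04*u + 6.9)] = (1.995*u^4 - 40.432*u^3 - 107.9716*u^2 + 135.462*u - 3.6226)/(0.09*u^4 - 1.824*u^3 + 5.1016*u^2 + 41.952*u + 47.61)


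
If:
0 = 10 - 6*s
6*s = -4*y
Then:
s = 5/3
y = -5/2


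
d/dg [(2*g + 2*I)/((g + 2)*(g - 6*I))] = 2*((g + 2)*(g - 6*I) - (g + 2)*(g + I) - (g - 6*I)*(g + I))/((g + 2)^2*(g - 6*I)^2)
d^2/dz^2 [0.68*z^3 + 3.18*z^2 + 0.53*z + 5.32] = 4.08*z + 6.36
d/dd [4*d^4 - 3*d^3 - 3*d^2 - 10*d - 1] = 16*d^3 - 9*d^2 - 6*d - 10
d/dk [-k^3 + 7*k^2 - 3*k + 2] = -3*k^2 + 14*k - 3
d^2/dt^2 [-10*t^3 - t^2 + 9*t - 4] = -60*t - 2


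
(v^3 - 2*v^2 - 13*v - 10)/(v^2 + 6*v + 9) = (v^3 - 2*v^2 - 13*v - 10)/(v^2 + 6*v + 9)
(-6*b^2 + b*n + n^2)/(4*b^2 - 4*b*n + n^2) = (-3*b - n)/(2*b - n)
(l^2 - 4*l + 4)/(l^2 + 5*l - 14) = (l - 2)/(l + 7)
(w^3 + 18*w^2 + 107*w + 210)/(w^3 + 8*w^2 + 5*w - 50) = (w^2 + 13*w + 42)/(w^2 + 3*w - 10)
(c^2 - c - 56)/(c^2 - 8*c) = (c + 7)/c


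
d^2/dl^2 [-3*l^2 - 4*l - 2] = -6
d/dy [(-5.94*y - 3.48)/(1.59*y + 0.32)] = (5.775516*y + 1.162368)/(1.59*y + 0.32)^3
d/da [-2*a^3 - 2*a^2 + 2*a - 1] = -6*a^2 - 4*a + 2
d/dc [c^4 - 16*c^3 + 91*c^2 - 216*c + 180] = 4*c^3 - 48*c^2 + 182*c - 216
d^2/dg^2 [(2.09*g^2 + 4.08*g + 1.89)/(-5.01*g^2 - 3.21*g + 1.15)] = (-137.593638*g^3 - 356.884344*g^2 - 323.412534*g - 96.378658)/(125.751501*g^6 + 241.713963*g^5 + 68.275278*g^4 - 77.890329*g^3 - 15.67197*g^2 + 12.735675*g - 1.520875)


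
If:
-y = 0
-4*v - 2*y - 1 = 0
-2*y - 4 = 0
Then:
No Solution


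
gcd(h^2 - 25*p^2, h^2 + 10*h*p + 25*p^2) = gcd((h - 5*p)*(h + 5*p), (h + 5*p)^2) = h + 5*p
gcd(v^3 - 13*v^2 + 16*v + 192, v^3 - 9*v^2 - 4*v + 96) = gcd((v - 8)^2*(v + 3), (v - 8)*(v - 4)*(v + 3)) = v^2 - 5*v - 24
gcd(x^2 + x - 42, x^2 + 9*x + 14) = x + 7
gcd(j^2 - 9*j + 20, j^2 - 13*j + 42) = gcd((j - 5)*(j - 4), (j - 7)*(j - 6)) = 1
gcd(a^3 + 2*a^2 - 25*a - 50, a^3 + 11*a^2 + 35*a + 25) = a + 5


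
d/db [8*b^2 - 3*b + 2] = 16*b - 3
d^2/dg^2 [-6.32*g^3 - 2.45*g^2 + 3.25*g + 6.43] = -37.92*g - 4.9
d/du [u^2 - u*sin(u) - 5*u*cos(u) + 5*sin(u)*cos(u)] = 5*u*sin(u) - u*cos(u) + 2*u - sin(u) - 5*cos(u) + 5*cos(2*u)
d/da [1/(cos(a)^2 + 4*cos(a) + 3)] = 2*(cos(a) + 2)*sin(a)/(cos(a)^2 + 4*cos(a) + 3)^2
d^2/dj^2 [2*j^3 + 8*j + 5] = 12*j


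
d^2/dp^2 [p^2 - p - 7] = 2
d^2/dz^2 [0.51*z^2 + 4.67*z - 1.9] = 1.02000000000000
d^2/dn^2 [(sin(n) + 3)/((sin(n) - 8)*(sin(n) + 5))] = (-sin(n)^5 - 15*sin(n)^4 - 211*sin(n)^3 - 369*sin(n)^2 - 1054*sin(n) + 54)/((sin(n) - 8)^3*(sin(n) + 5)^3)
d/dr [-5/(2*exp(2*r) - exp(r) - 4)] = (20*exp(r) - 5)*exp(r)/(-2*exp(2*r) + exp(r) + 4)^2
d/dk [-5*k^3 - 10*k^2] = 5*k*(-3*k - 4)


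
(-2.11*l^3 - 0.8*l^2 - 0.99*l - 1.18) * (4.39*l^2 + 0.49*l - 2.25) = -9.2629*l^5 - 4.5459*l^4 + 0.00939999999999941*l^3 - 3.8653*l^2 + 1.6493*l + 2.655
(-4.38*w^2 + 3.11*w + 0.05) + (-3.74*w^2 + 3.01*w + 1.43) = -8.12*w^2 + 6.12*w + 1.48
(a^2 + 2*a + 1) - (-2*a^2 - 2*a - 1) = 3*a^2 + 4*a + 2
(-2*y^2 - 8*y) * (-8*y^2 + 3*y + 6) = 16*y^4 + 58*y^3 - 36*y^2 - 48*y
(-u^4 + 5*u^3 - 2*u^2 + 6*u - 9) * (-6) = 6*u^4 - 30*u^3 + 12*u^2 - 36*u + 54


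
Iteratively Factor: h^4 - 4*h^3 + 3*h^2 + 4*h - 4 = (h - 1)*(h^3 - 3*h^2 + 4) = (h - 2)*(h - 1)*(h^2 - h - 2) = (h - 2)*(h - 1)*(h + 1)*(h - 2)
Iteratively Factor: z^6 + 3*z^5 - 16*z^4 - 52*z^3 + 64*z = (z)*(z^5 + 3*z^4 - 16*z^3 - 52*z^2 + 64) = z*(z - 1)*(z^4 + 4*z^3 - 12*z^2 - 64*z - 64) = z*(z - 1)*(z + 4)*(z^3 - 12*z - 16) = z*(z - 1)*(z + 2)*(z + 4)*(z^2 - 2*z - 8) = z*(z - 4)*(z - 1)*(z + 2)*(z + 4)*(z + 2)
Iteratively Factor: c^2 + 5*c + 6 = (c + 3)*(c + 2)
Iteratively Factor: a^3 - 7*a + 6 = (a + 3)*(a^2 - 3*a + 2) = (a - 1)*(a + 3)*(a - 2)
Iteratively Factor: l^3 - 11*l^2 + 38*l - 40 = (l - 4)*(l^2 - 7*l + 10) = (l - 4)*(l - 2)*(l - 5)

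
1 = 1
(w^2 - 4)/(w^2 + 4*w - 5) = (w^2 - 4)/(w^2 + 4*w - 5)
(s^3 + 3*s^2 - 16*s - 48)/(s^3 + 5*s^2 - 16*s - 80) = (s + 3)/(s + 5)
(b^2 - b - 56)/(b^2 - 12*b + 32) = (b + 7)/(b - 4)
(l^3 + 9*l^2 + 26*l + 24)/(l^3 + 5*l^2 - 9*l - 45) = (l^2 + 6*l + 8)/(l^2 + 2*l - 15)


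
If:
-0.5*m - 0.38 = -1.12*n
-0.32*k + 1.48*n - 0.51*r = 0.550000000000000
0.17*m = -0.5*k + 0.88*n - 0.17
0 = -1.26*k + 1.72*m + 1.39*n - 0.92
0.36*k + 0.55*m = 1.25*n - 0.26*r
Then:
No Solution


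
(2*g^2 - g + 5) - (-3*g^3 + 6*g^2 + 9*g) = 3*g^3 - 4*g^2 - 10*g + 5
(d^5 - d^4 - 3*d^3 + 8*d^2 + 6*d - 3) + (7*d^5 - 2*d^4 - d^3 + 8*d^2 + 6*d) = 8*d^5 - 3*d^4 - 4*d^3 + 16*d^2 + 12*d - 3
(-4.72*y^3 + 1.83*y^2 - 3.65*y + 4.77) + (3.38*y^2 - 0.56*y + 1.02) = -4.72*y^3 + 5.21*y^2 - 4.21*y + 5.79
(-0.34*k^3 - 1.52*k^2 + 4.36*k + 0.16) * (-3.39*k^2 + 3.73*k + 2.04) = 1.1526*k^5 + 3.8846*k^4 - 21.1436*k^3 + 12.6196*k^2 + 9.4912*k + 0.3264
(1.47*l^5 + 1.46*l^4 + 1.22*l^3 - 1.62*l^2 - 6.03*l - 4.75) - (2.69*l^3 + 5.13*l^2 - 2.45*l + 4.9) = 1.47*l^5 + 1.46*l^4 - 1.47*l^3 - 6.75*l^2 - 3.58*l - 9.65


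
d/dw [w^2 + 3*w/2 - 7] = 2*w + 3/2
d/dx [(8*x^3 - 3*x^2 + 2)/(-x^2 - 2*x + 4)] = 2*(-4*x^4 - 16*x^3 + 51*x^2 - 10*x + 2)/(x^4 + 4*x^3 - 4*x^2 - 16*x + 16)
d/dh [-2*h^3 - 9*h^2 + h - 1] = -6*h^2 - 18*h + 1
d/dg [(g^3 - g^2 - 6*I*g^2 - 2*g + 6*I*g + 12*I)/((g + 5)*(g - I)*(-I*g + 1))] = 2*(3*g^4*(-1 + I) + 3*g^3*(2 + I) + 12*g^2*(3 + I) + 5*g*(18 - I) - 9 - 5*I)/(g^6 + 10*g^5 + 27*g^4 + 20*g^3 + 51*g^2 + 10*g + 25)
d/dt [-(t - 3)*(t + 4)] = -2*t - 1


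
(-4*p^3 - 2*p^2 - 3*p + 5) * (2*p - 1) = -8*p^4 - 4*p^2 + 13*p - 5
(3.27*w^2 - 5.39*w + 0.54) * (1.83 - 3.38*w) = -11.0526*w^3 + 24.2023*w^2 - 11.6889*w + 0.9882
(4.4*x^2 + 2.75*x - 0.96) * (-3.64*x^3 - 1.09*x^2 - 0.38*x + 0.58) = -16.016*x^5 - 14.806*x^4 - 1.1751*x^3 + 2.5534*x^2 + 1.9598*x - 0.5568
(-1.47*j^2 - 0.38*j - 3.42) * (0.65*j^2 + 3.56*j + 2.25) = -0.9555*j^4 - 5.4802*j^3 - 6.8833*j^2 - 13.0302*j - 7.695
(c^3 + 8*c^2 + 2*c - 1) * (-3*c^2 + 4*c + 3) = -3*c^5 - 20*c^4 + 29*c^3 + 35*c^2 + 2*c - 3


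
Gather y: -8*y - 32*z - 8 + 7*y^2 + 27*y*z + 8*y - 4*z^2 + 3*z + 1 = 7*y^2 + 27*y*z - 4*z^2 - 29*z - 7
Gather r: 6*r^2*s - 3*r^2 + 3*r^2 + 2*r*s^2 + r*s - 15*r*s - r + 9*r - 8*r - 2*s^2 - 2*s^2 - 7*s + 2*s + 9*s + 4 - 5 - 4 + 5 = 6*r^2*s + r*(2*s^2 - 14*s) - 4*s^2 + 4*s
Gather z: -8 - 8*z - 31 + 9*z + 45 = z + 6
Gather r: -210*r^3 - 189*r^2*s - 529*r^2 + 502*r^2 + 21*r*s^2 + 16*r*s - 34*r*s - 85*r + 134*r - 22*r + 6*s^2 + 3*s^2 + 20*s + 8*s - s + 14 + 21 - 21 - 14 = -210*r^3 + r^2*(-189*s - 27) + r*(21*s^2 - 18*s + 27) + 9*s^2 + 27*s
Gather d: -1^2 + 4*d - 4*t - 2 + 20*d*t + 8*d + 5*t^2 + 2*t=d*(20*t + 12) + 5*t^2 - 2*t - 3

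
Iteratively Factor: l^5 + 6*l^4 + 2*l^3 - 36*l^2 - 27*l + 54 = (l - 1)*(l^4 + 7*l^3 + 9*l^2 - 27*l - 54) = (l - 2)*(l - 1)*(l^3 + 9*l^2 + 27*l + 27) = (l - 2)*(l - 1)*(l + 3)*(l^2 + 6*l + 9) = (l - 2)*(l - 1)*(l + 3)^2*(l + 3)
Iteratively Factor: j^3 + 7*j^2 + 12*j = (j + 3)*(j^2 + 4*j) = (j + 3)*(j + 4)*(j)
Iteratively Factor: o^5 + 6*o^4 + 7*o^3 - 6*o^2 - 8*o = (o + 4)*(o^4 + 2*o^3 - o^2 - 2*o) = (o + 2)*(o + 4)*(o^3 - o) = (o - 1)*(o + 2)*(o + 4)*(o^2 + o) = o*(o - 1)*(o + 2)*(o + 4)*(o + 1)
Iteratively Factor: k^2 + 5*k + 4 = (k + 1)*(k + 4)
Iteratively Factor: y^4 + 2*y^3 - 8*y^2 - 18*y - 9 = (y + 1)*(y^3 + y^2 - 9*y - 9) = (y - 3)*(y + 1)*(y^2 + 4*y + 3) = (y - 3)*(y + 1)*(y + 3)*(y + 1)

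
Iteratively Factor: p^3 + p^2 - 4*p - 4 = (p + 2)*(p^2 - p - 2) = (p + 1)*(p + 2)*(p - 2)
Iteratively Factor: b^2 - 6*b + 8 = (b - 2)*(b - 4)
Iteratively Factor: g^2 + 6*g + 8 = (g + 2)*(g + 4)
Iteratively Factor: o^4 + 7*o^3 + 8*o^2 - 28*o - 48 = (o + 3)*(o^3 + 4*o^2 - 4*o - 16) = (o + 2)*(o + 3)*(o^2 + 2*o - 8) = (o - 2)*(o + 2)*(o + 3)*(o + 4)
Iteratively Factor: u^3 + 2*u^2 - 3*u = (u + 3)*(u^2 - u) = (u - 1)*(u + 3)*(u)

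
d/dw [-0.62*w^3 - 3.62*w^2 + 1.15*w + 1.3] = -1.86*w^2 - 7.24*w + 1.15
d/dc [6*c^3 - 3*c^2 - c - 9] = 18*c^2 - 6*c - 1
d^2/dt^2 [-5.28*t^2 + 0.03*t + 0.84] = -10.5600000000000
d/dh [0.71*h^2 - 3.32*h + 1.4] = 1.42*h - 3.32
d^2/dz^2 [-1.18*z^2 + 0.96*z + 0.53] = -2.36000000000000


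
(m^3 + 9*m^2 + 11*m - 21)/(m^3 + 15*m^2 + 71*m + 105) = (m - 1)/(m + 5)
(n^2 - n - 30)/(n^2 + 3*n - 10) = (n - 6)/(n - 2)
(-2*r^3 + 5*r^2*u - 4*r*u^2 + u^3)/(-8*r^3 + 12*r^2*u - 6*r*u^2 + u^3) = (r^2 - 2*r*u + u^2)/(4*r^2 - 4*r*u + u^2)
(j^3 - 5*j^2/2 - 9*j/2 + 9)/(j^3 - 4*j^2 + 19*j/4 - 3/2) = 2*(j^2 - j - 6)/(2*j^2 - 5*j + 2)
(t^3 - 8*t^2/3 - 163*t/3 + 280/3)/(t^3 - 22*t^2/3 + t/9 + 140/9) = 3*(t^2 - t - 56)/(3*t^2 - 17*t - 28)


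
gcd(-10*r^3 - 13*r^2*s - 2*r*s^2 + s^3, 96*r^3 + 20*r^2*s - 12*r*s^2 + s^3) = 2*r + s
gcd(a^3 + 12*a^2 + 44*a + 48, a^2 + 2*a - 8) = a + 4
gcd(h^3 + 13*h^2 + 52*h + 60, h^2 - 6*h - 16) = h + 2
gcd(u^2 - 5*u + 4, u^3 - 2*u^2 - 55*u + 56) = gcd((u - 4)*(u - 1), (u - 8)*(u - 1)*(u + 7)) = u - 1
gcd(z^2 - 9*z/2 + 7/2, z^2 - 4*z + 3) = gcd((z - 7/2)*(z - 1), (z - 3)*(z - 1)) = z - 1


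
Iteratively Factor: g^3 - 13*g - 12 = (g + 1)*(g^2 - g - 12) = (g - 4)*(g + 1)*(g + 3)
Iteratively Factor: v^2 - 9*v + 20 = (v - 5)*(v - 4)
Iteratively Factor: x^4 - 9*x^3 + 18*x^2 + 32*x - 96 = (x - 4)*(x^3 - 5*x^2 - 2*x + 24) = (x - 4)*(x - 3)*(x^2 - 2*x - 8) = (x - 4)^2*(x - 3)*(x + 2)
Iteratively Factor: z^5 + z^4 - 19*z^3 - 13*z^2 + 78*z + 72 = (z + 2)*(z^4 - z^3 - 17*z^2 + 21*z + 36) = (z + 2)*(z + 4)*(z^3 - 5*z^2 + 3*z + 9) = (z + 1)*(z + 2)*(z + 4)*(z^2 - 6*z + 9) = (z - 3)*(z + 1)*(z + 2)*(z + 4)*(z - 3)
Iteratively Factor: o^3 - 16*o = (o)*(o^2 - 16) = o*(o - 4)*(o + 4)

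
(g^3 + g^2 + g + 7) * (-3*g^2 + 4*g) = -3*g^5 + g^4 + g^3 - 17*g^2 + 28*g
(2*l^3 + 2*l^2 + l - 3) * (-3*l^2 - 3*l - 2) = -6*l^5 - 12*l^4 - 13*l^3 + 2*l^2 + 7*l + 6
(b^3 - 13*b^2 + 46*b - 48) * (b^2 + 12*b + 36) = b^5 - b^4 - 74*b^3 + 36*b^2 + 1080*b - 1728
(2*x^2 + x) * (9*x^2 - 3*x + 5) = 18*x^4 + 3*x^3 + 7*x^2 + 5*x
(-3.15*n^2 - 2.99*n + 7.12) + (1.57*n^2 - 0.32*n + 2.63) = -1.58*n^2 - 3.31*n + 9.75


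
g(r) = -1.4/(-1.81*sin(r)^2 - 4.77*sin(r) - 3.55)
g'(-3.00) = 0.70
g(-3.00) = 0.48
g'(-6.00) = -0.31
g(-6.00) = 0.28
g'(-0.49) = -1.30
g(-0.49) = 0.82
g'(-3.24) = 0.44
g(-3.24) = 0.35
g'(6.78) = -0.21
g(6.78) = 0.22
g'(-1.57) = -0.00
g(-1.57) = 2.37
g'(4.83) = -0.54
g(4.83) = 2.34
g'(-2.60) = 1.41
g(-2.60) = 0.89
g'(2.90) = 0.33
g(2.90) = 0.29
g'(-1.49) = -0.37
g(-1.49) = 2.36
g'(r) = -1.4*(3.62*sin(r)*cos(r) + 4.77*cos(r))/(-1.81*sin(r)^2 - 4.77*sin(r) - 3.55)^2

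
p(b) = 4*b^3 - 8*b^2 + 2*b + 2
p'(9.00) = 830.00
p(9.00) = 2288.00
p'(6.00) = 338.00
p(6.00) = 590.00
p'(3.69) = 106.35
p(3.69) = 101.42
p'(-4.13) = 272.76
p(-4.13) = -424.50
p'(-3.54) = 209.02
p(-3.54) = -282.78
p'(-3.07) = 164.22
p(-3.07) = -195.28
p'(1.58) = 6.68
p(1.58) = 0.97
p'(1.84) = 13.19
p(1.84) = 3.51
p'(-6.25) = 570.75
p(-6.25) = -1299.56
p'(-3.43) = 198.06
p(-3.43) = -260.39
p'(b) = 12*b^2 - 16*b + 2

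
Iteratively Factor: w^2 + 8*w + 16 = (w + 4)*(w + 4)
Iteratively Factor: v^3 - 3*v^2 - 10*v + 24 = (v - 4)*(v^2 + v - 6) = (v - 4)*(v + 3)*(v - 2)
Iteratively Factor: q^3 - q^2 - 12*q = (q + 3)*(q^2 - 4*q) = (q - 4)*(q + 3)*(q)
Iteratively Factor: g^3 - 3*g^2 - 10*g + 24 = (g + 3)*(g^2 - 6*g + 8) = (g - 4)*(g + 3)*(g - 2)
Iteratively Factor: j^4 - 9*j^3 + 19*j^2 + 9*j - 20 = (j + 1)*(j^3 - 10*j^2 + 29*j - 20) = (j - 5)*(j + 1)*(j^2 - 5*j + 4) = (j - 5)*(j - 1)*(j + 1)*(j - 4)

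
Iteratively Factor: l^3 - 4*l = (l + 2)*(l^2 - 2*l) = (l - 2)*(l + 2)*(l)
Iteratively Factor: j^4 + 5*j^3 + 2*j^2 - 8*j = (j + 2)*(j^3 + 3*j^2 - 4*j) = (j + 2)*(j + 4)*(j^2 - j) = j*(j + 2)*(j + 4)*(j - 1)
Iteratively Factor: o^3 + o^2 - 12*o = (o - 3)*(o^2 + 4*o) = (o - 3)*(o + 4)*(o)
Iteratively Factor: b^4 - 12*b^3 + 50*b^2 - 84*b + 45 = (b - 5)*(b^3 - 7*b^2 + 15*b - 9) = (b - 5)*(b - 1)*(b^2 - 6*b + 9) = (b - 5)*(b - 3)*(b - 1)*(b - 3)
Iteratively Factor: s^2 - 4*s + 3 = (s - 3)*(s - 1)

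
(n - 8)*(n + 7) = n^2 - n - 56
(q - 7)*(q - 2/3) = q^2 - 23*q/3 + 14/3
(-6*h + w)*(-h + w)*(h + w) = 6*h^3 - h^2*w - 6*h*w^2 + w^3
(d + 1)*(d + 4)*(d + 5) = d^3 + 10*d^2 + 29*d + 20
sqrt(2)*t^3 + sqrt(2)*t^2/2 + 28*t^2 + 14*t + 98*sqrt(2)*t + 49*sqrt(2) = (t + 7*sqrt(2))^2*(sqrt(2)*t + sqrt(2)/2)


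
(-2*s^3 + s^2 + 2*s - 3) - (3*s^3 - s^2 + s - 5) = -5*s^3 + 2*s^2 + s + 2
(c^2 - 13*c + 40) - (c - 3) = c^2 - 14*c + 43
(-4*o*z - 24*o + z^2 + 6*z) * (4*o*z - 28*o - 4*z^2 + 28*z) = -16*o^2*z^2 + 16*o^2*z + 672*o^2 + 20*o*z^3 - 20*o*z^2 - 840*o*z - 4*z^4 + 4*z^3 + 168*z^2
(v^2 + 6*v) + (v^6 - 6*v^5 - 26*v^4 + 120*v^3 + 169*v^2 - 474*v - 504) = v^6 - 6*v^5 - 26*v^4 + 120*v^3 + 170*v^2 - 468*v - 504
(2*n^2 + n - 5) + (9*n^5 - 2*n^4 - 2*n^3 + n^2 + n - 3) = 9*n^5 - 2*n^4 - 2*n^3 + 3*n^2 + 2*n - 8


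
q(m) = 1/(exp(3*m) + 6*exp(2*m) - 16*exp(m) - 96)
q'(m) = (-3*exp(3*m) - 12*exp(2*m) + 16*exp(m))/(exp(3*m) + 6*exp(2*m) - 16*exp(m) - 96)^2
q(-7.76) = -0.01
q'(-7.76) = 0.00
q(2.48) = 0.00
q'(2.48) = -0.00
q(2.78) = 0.00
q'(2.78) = -0.00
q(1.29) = -0.04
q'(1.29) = -0.33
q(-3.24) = -0.01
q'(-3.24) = 0.00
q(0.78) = -0.01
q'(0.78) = -0.01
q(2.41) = 0.00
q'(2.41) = -0.00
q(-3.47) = -0.01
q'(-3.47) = 0.00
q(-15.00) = -0.01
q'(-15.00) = 0.00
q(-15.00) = -0.01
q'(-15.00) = 0.00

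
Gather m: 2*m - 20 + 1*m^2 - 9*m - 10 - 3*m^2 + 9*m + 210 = -2*m^2 + 2*m + 180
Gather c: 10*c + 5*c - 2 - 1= 15*c - 3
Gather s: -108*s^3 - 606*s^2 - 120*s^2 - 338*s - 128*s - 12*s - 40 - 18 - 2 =-108*s^3 - 726*s^2 - 478*s - 60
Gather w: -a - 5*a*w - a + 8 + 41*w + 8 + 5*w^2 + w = -2*a + 5*w^2 + w*(42 - 5*a) + 16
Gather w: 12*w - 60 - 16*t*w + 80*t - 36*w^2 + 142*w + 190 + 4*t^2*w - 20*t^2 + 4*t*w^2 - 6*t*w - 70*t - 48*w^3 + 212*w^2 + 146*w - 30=-20*t^2 + 10*t - 48*w^3 + w^2*(4*t + 176) + w*(4*t^2 - 22*t + 300) + 100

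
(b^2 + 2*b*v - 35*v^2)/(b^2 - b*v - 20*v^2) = (b + 7*v)/(b + 4*v)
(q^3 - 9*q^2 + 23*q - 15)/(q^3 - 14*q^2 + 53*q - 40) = (q - 3)/(q - 8)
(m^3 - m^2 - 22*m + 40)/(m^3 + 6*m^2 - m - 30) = (m - 4)/(m + 3)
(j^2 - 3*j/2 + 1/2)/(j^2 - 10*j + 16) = (2*j^2 - 3*j + 1)/(2*(j^2 - 10*j + 16))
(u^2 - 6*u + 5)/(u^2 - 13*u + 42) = (u^2 - 6*u + 5)/(u^2 - 13*u + 42)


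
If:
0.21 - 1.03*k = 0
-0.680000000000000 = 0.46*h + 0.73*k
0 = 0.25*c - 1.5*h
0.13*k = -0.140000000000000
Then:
No Solution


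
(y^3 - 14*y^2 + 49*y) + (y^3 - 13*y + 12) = 2*y^3 - 14*y^2 + 36*y + 12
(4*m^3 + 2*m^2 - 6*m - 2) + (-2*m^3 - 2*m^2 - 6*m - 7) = 2*m^3 - 12*m - 9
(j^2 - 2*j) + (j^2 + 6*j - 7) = 2*j^2 + 4*j - 7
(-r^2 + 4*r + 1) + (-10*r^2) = -11*r^2 + 4*r + 1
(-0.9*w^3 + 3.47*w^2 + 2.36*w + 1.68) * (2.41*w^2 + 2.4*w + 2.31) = -2.169*w^5 + 6.2027*w^4 + 11.9366*w^3 + 17.7285*w^2 + 9.4836*w + 3.8808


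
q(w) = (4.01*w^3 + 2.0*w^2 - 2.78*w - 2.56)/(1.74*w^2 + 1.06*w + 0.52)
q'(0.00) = 4.69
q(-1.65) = -3.00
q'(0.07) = 5.79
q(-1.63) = -2.95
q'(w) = (-3.48*w - 1.06)*(4.01*w^3 + 2.0*w^2 - 2.78*w - 2.56)/(1.74*w^2 + 1.06*w + 0.52)^2 + (12.03*w^2 + 4.0*w - 2.78)/(1.74*w^2 + 1.06*w + 0.52) = (6.9774*w^4 + 8.5012*w^3 + 13.2128*w^2 + 10.9888*w + 1.268)/(3.0276*w^4 + 3.6888*w^3 + 2.9332*w^2 + 1.1024*w + 0.2704)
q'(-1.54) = 2.63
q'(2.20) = 2.70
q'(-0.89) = 0.37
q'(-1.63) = 2.65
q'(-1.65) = 2.65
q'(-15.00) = 2.31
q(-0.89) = -1.39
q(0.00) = -4.92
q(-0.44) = -3.31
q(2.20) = 3.88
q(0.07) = -4.55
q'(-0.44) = -9.65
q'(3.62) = 2.46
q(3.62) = 7.50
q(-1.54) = -2.71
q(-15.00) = -34.68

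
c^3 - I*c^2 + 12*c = c*(c - 4*I)*(c + 3*I)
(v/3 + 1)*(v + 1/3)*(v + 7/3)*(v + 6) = v^4/3 + 35*v^3/9 + 385*v^2/27 + 55*v/3 + 14/3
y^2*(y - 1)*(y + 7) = y^4 + 6*y^3 - 7*y^2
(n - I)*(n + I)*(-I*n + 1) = -I*n^3 + n^2 - I*n + 1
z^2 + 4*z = z*(z + 4)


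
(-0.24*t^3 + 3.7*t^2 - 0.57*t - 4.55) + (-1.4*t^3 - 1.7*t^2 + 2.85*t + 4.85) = -1.64*t^3 + 2.0*t^2 + 2.28*t + 0.3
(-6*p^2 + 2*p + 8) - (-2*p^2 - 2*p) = -4*p^2 + 4*p + 8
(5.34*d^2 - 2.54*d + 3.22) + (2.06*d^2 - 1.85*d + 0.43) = 7.4*d^2 - 4.39*d + 3.65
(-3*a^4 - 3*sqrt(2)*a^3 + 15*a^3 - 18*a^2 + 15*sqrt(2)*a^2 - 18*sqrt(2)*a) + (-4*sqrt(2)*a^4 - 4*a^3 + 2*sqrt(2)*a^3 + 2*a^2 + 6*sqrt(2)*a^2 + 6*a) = -4*sqrt(2)*a^4 - 3*a^4 - sqrt(2)*a^3 + 11*a^3 - 16*a^2 + 21*sqrt(2)*a^2 - 18*sqrt(2)*a + 6*a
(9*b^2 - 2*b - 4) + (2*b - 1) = 9*b^2 - 5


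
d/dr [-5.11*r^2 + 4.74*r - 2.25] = 4.74 - 10.22*r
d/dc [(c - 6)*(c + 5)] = 2*c - 1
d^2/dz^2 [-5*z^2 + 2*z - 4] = -10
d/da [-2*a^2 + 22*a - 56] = 22 - 4*a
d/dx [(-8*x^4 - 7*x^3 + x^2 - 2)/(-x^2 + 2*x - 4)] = (16*x^5 - 41*x^4 + 100*x^3 + 86*x^2 - 12*x + 4)/(x^4 - 4*x^3 + 12*x^2 - 16*x + 16)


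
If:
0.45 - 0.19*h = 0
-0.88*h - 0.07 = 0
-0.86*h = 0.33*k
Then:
No Solution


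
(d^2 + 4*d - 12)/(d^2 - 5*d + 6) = (d + 6)/(d - 3)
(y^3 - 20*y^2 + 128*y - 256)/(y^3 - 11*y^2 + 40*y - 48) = (y^2 - 16*y + 64)/(y^2 - 7*y + 12)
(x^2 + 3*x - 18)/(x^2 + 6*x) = (x - 3)/x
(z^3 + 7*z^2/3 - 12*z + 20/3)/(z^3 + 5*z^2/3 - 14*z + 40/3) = (3*z - 2)/(3*z - 4)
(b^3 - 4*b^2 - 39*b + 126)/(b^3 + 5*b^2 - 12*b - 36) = (b - 7)/(b + 2)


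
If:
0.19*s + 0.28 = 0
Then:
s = -1.47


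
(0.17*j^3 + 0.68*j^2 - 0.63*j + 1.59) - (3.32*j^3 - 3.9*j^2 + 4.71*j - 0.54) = -3.15*j^3 + 4.58*j^2 - 5.34*j + 2.13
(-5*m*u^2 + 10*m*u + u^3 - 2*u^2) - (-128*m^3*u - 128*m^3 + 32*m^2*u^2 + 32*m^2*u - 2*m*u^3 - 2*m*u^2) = 128*m^3*u + 128*m^3 - 32*m^2*u^2 - 32*m^2*u + 2*m*u^3 - 3*m*u^2 + 10*m*u + u^3 - 2*u^2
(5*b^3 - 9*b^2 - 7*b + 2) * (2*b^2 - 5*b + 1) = 10*b^5 - 43*b^4 + 36*b^3 + 30*b^2 - 17*b + 2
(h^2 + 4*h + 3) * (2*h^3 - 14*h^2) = 2*h^5 - 6*h^4 - 50*h^3 - 42*h^2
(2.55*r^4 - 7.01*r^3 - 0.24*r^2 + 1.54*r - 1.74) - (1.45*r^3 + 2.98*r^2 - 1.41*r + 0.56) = 2.55*r^4 - 8.46*r^3 - 3.22*r^2 + 2.95*r - 2.3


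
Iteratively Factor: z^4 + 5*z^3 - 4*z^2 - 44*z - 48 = (z - 3)*(z^3 + 8*z^2 + 20*z + 16) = (z - 3)*(z + 4)*(z^2 + 4*z + 4) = (z - 3)*(z + 2)*(z + 4)*(z + 2)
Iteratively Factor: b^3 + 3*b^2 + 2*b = (b + 1)*(b^2 + 2*b) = b*(b + 1)*(b + 2)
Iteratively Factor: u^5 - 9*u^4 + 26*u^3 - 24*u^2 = (u)*(u^4 - 9*u^3 + 26*u^2 - 24*u) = u*(u - 2)*(u^3 - 7*u^2 + 12*u) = u^2*(u - 2)*(u^2 - 7*u + 12) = u^2*(u - 3)*(u - 2)*(u - 4)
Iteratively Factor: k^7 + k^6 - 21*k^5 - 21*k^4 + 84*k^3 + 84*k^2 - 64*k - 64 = (k - 4)*(k^6 + 5*k^5 - k^4 - 25*k^3 - 16*k^2 + 20*k + 16) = (k - 4)*(k + 1)*(k^5 + 4*k^4 - 5*k^3 - 20*k^2 + 4*k + 16) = (k - 4)*(k + 1)^2*(k^4 + 3*k^3 - 8*k^2 - 12*k + 16) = (k - 4)*(k - 2)*(k + 1)^2*(k^3 + 5*k^2 + 2*k - 8) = (k - 4)*(k - 2)*(k + 1)^2*(k + 4)*(k^2 + k - 2) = (k - 4)*(k - 2)*(k - 1)*(k + 1)^2*(k + 4)*(k + 2)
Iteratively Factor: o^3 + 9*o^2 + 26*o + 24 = (o + 2)*(o^2 + 7*o + 12) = (o + 2)*(o + 4)*(o + 3)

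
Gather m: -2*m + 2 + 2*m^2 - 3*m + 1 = 2*m^2 - 5*m + 3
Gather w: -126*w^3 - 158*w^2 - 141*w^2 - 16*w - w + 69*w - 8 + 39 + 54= -126*w^3 - 299*w^2 + 52*w + 85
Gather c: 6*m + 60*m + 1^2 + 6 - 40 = 66*m - 33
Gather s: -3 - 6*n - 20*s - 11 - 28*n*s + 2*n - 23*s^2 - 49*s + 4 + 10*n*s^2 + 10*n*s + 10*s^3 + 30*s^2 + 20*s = -4*n + 10*s^3 + s^2*(10*n + 7) + s*(-18*n - 49) - 10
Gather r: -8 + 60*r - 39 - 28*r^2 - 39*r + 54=-28*r^2 + 21*r + 7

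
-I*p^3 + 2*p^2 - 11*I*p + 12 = (p - 3*I)*(p + 4*I)*(-I*p + 1)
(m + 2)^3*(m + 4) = m^4 + 10*m^3 + 36*m^2 + 56*m + 32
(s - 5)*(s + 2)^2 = s^3 - s^2 - 16*s - 20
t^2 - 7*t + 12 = (t - 4)*(t - 3)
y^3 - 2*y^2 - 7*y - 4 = (y - 4)*(y + 1)^2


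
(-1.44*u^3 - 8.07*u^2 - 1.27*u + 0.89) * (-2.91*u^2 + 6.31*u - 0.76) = 4.1904*u^5 + 14.3973*u^4 - 46.1316*u^3 - 4.4704*u^2 + 6.5811*u - 0.6764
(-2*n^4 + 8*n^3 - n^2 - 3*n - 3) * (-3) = 6*n^4 - 24*n^3 + 3*n^2 + 9*n + 9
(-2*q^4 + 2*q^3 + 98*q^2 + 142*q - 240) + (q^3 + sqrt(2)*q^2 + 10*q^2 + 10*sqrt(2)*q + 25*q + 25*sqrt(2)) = -2*q^4 + 3*q^3 + sqrt(2)*q^2 + 108*q^2 + 10*sqrt(2)*q + 167*q - 240 + 25*sqrt(2)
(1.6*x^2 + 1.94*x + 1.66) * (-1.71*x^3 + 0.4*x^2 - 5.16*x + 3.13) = -2.736*x^5 - 2.6774*x^4 - 10.3186*x^3 - 4.3384*x^2 - 2.4934*x + 5.1958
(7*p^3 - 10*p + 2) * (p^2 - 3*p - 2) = 7*p^5 - 21*p^4 - 24*p^3 + 32*p^2 + 14*p - 4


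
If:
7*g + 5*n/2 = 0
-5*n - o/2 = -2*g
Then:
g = o/32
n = -7*o/80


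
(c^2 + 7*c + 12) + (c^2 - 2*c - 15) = 2*c^2 + 5*c - 3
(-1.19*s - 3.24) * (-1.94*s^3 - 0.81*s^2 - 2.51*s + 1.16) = 2.3086*s^4 + 7.2495*s^3 + 5.6113*s^2 + 6.752*s - 3.7584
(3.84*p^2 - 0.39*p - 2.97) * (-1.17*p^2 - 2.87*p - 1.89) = -4.4928*p^4 - 10.5645*p^3 - 2.6634*p^2 + 9.261*p + 5.6133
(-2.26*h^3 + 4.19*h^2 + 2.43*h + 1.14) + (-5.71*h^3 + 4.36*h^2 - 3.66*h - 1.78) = -7.97*h^3 + 8.55*h^2 - 1.23*h - 0.64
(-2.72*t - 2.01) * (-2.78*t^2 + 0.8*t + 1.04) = 7.5616*t^3 + 3.4118*t^2 - 4.4368*t - 2.0904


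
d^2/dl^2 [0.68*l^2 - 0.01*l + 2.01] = 1.36000000000000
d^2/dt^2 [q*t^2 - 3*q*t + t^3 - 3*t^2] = 2*q + 6*t - 6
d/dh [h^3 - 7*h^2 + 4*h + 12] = 3*h^2 - 14*h + 4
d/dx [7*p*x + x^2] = 7*p + 2*x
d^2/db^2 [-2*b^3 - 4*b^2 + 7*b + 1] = -12*b - 8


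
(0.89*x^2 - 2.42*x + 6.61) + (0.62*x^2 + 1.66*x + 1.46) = 1.51*x^2 - 0.76*x + 8.07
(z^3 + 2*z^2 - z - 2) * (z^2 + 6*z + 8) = z^5 + 8*z^4 + 19*z^3 + 8*z^2 - 20*z - 16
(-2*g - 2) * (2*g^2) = -4*g^3 - 4*g^2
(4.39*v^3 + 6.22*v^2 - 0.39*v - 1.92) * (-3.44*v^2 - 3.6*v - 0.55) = -15.1016*v^5 - 37.2008*v^4 - 23.4649*v^3 + 4.5878*v^2 + 7.1265*v + 1.056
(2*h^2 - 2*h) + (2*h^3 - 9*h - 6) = 2*h^3 + 2*h^2 - 11*h - 6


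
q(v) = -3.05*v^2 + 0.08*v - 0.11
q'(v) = 0.08 - 6.1*v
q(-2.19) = -14.91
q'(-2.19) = 13.44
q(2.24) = -15.23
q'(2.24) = -13.58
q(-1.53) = -7.37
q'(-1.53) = 9.41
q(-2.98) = -27.43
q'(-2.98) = 18.26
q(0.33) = -0.42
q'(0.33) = -1.93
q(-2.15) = -14.38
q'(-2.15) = 13.20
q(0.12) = -0.14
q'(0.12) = -0.65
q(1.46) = -6.49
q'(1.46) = -8.83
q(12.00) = -438.35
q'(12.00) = -73.12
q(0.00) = -0.11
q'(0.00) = 0.08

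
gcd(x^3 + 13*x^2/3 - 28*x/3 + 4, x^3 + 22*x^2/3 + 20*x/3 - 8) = x^2 + 16*x/3 - 4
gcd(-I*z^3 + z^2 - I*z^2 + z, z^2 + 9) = 1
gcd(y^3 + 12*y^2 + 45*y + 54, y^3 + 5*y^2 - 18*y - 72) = y^2 + 9*y + 18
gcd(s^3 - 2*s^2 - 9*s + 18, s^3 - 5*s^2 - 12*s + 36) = s^2 + s - 6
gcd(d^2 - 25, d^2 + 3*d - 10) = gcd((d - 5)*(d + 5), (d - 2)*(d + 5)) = d + 5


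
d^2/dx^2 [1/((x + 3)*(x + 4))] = 2*((x + 3)^2 + (x + 3)*(x + 4) + (x + 4)^2)/((x + 3)^3*(x + 4)^3)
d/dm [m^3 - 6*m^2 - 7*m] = 3*m^2 - 12*m - 7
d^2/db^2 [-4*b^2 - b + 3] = -8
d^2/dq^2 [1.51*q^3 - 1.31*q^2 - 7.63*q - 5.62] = 9.06*q - 2.62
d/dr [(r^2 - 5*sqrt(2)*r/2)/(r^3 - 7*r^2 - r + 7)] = (r*(2*r - 5*sqrt(2))*(-3*r^2 + 14*r + 1) + (4*r - 5*sqrt(2))*(r^3 - 7*r^2 - r + 7))/(2*(r^3 - 7*r^2 - r + 7)^2)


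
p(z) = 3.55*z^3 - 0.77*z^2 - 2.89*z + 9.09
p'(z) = 10.65*z^2 - 1.54*z - 2.89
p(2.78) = 71.38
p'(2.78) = 75.14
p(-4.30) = -274.97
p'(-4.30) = 200.65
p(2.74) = 68.42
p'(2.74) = 72.85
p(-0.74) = 9.37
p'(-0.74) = 4.08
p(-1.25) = 4.57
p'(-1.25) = 15.68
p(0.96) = 8.75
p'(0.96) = 5.45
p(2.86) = 77.57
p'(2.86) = 79.82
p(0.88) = 8.37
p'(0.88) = 4.00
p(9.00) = 2508.66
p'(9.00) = 845.90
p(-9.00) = -2615.22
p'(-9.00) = 873.62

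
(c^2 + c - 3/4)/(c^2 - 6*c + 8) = (c^2 + c - 3/4)/(c^2 - 6*c + 8)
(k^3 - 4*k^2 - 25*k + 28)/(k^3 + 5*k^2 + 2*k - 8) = (k - 7)/(k + 2)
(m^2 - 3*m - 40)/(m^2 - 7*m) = (m^2 - 3*m - 40)/(m*(m - 7))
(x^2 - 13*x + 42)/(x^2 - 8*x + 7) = (x - 6)/(x - 1)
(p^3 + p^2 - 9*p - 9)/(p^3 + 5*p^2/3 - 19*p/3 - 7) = 3*(p - 3)/(3*p - 7)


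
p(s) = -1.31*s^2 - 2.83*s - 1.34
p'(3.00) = -10.69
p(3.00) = -21.62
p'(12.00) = -34.27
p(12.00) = -223.94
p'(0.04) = -2.93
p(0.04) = -1.46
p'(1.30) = -6.24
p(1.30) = -7.23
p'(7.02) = -21.22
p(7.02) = -85.76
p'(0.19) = -3.33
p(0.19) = -1.92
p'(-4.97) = 10.19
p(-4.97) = -19.63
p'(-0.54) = -1.42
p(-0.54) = -0.19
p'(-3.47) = 6.26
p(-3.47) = -7.29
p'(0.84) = -5.03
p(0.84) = -4.64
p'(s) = -2.62*s - 2.83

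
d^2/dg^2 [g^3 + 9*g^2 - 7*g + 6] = 6*g + 18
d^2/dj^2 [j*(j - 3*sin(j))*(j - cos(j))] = 3*j^2*sin(j) + j^2*cos(j) + 4*j*sin(j) - 6*j*sin(2*j) - 12*j*cos(j) + 6*j - 6*sin(j) - 2*cos(j) + 6*cos(2*j)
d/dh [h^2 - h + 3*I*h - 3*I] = 2*h - 1 + 3*I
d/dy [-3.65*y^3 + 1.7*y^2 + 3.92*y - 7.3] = -10.95*y^2 + 3.4*y + 3.92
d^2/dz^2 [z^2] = 2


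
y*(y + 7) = y^2 + 7*y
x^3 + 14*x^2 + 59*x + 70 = (x + 2)*(x + 5)*(x + 7)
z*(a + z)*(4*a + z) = 4*a^2*z + 5*a*z^2 + z^3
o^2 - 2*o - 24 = (o - 6)*(o + 4)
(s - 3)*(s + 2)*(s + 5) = s^3 + 4*s^2 - 11*s - 30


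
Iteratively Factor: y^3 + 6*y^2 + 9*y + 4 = (y + 4)*(y^2 + 2*y + 1) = (y + 1)*(y + 4)*(y + 1)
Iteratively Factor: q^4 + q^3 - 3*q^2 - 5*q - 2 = (q - 2)*(q^3 + 3*q^2 + 3*q + 1) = (q - 2)*(q + 1)*(q^2 + 2*q + 1) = (q - 2)*(q + 1)^2*(q + 1)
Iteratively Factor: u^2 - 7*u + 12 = (u - 4)*(u - 3)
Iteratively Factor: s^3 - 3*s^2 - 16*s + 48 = (s - 3)*(s^2 - 16) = (s - 3)*(s + 4)*(s - 4)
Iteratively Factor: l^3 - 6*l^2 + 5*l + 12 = (l + 1)*(l^2 - 7*l + 12) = (l - 3)*(l + 1)*(l - 4)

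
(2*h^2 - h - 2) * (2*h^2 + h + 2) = 4*h^4 - h^2 - 4*h - 4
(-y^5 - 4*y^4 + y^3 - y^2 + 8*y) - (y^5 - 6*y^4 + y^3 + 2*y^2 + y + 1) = -2*y^5 + 2*y^4 - 3*y^2 + 7*y - 1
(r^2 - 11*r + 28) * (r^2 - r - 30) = r^4 - 12*r^3 + 9*r^2 + 302*r - 840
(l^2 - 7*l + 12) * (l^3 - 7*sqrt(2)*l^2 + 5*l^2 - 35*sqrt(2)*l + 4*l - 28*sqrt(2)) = l^5 - 7*sqrt(2)*l^4 - 2*l^4 - 19*l^3 + 14*sqrt(2)*l^3 + 32*l^2 + 133*sqrt(2)*l^2 - 224*sqrt(2)*l + 48*l - 336*sqrt(2)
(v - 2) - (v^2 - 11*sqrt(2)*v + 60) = -v^2 + v + 11*sqrt(2)*v - 62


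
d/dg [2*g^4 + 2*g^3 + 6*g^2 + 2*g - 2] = 8*g^3 + 6*g^2 + 12*g + 2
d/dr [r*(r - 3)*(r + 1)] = 3*r^2 - 4*r - 3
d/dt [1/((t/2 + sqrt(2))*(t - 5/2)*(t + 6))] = 4*(-2*(t + 6)*(t + 2*sqrt(2)) - (t + 6)*(2*t - 5) - (t + 2*sqrt(2))*(2*t - 5))/((t + 6)^2*(t + 2*sqrt(2))^2*(2*t - 5)^2)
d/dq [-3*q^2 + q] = 1 - 6*q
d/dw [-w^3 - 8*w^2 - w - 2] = -3*w^2 - 16*w - 1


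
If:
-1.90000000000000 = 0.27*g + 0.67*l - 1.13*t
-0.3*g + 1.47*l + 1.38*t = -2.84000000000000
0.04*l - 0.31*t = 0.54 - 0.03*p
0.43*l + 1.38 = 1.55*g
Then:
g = 0.26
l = -2.26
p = 25.20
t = 0.41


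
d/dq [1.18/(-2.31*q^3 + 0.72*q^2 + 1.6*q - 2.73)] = (8.1774*q^2 - 1.6992*q - 1.888)/(2.31*q^3 - 0.72*q^2 - 1.6*q + 2.73)^2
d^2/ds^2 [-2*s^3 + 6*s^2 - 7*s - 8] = 12 - 12*s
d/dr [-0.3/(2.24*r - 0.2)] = 0.672/(2.24*r - 0.2)^2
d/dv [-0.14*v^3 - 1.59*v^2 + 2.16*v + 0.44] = -0.42*v^2 - 3.18*v + 2.16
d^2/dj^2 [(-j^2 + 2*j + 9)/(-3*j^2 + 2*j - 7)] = 12*(-2*j^3 - 51*j^2 + 48*j + 29)/(27*j^6 - 54*j^5 + 225*j^4 - 260*j^3 + 525*j^2 - 294*j + 343)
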